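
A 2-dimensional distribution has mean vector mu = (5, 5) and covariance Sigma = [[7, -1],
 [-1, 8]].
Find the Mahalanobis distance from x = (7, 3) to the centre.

Step 1 — centre the observation: (x - mu) = (2, -2).

Step 2 — invert Sigma. det(Sigma) = 7·8 - (-1)² = 55.
  Sigma^{-1} = (1/det) · [[d, -b], [-b, a]] = [[0.1455, 0.0182],
 [0.0182, 0.1273]].

Step 3 — form the quadratic (x - mu)^T · Sigma^{-1} · (x - mu):
  Sigma^{-1} · (x - mu) = (0.2545, -0.2182).
  (x - mu)^T · [Sigma^{-1} · (x - mu)] = (2)·(0.2545) + (-2)·(-0.2182) = 0.9455.

Step 4 — take square root: d = √(0.9455) ≈ 0.9723.

d(x, mu) = √(0.9455) ≈ 0.9723


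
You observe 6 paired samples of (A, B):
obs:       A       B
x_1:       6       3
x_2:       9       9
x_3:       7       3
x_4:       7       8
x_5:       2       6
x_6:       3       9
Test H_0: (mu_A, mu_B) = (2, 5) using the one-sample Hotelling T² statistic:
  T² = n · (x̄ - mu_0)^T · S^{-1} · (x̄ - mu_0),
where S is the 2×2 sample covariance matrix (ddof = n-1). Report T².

Step 1 — sample mean vector:
  mean(A) = (6 + 9 + 7 + 7 + 2 + 3) / 6 = 34/6 = 5.6667
  mean(B) = (3 + 9 + 3 + 8 + 6 + 9) / 6 = 38/6 = 6.3333
  x̄ = (5.6667, 6.3333),  deviation x̄ - mu_0 = (5.6667, 6.3333) - (2, 5) = (3.6667, 1.3333).

Step 2 — sample covariance matrix, S[i,j] = (1/(n-1)) · Σ_k (x_{k,i} - mean_i) · (x_{k,j} - mean_j), divisor n-1 = 5:
  S[A,A] = ((0.3333)·(0.3333) + (3.3333)·(3.3333) + (1.3333)·(1.3333) + (1.3333)·(1.3333) + (-3.6667)·(-3.6667) + (-2.6667)·(-2.6667)) / 5 = 35.3333/5 = 7.0667
  S[A,B] = ((0.3333)·(-3.3333) + (3.3333)·(2.6667) + (1.3333)·(-3.3333) + (1.3333)·(1.6667) + (-3.6667)·(-0.3333) + (-2.6667)·(2.6667)) / 5 = -0.3333/5 = -0.0667
  S[B,B] = ((-3.3333)·(-3.3333) + (2.6667)·(2.6667) + (-3.3333)·(-3.3333) + (1.6667)·(1.6667) + (-0.3333)·(-0.3333) + (2.6667)·(2.6667)) / 5 = 39.3333/5 = 7.8667
  S = [[7.0667, -0.0667],
 [-0.0667, 7.8667]].

Step 3 — invert S. det(S) = 7.0667·7.8667 - (-0.0667)² = 55.5867.
  S^{-1} = (1/det) · [[d, -b], [-b, a]] = [[0.1415, 0.0012],
 [0.0012, 0.1271]].

Step 4 — quadratic form (x̄ - mu_0)^T · S^{-1} · (x̄ - mu_0):
  S^{-1} · (x̄ - mu_0) = (0.5205, 0.1739),
  (x̄ - mu_0)^T · [...] = (3.6667)·(0.5205) + (1.3333)·(0.1739) = 2.1404.

Step 5 — scale by n: T² = 6 · 2.1404 = 12.8424.

T² ≈ 12.8424


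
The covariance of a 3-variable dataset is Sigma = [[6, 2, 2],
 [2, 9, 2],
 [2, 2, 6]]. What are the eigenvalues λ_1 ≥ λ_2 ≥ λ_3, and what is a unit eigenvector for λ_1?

Step 1 — characteristic polynomial p(λ) = det(λI - Sigma) = λ³ - tr·λ² + c_1·λ - det, where tr = trace, c_1 = sum of the principal 2×2 minors, det = det(Sigma):
  tr = 6 + 9 + 6 = 21,
  c_1 = (6·9 - (2)²) + (6·6 - (2)²) + (9·6 - (2)²) = 50 + 32 + 50 = 132,
  det = 6·(9·6 - (2)²) - (2)·((2)·6 - (2)·(2)) + (2)·((2)·(2) - 9·(2)) = 6·(50) - (2)·(8) + (2)·(-14) = 256.
  So p(λ) = λ³ - 21λ² + 132λ - 256.
Step 2 — look for an integer root (rational root theorem: any rational root is an integer divisor of 256). Testing λ = 4:
  p(4) = 64 - 336 + 528 - 256 = 0  ✓
  Dividing out (λ - 4): p(λ) = (λ - 4)(λ² - 17λ + 64).
Step 3 — remaining eigenvalues from the quadratic λ² - 17λ + 64 = 0:
  Δ = 17² - 4·64 = 289 - 256 = 33,  λ = (17 ± √33)/2 = (17 ± 5.7446)/2 ≈ 11.3723 or 5.6277.
  Sorted: λ_1 = 11.3723,  λ_2 = 5.6277,  λ_3 = 4  (check: sum = 21 = tr ✓).

Step 4 — unit eigenvector for λ_1 ≈ 11.3723: v spans the null space of (Sigma - λ_1 I), whose rows are
  r_1 = (-5.3723, 2, 2),  r_2 = (2, -2.3723, 2),  r_3 = (2, 2, -5.3723).
  v is orthogonal to every row, so take v ∝ r_1 × r_2 = ((2)·(2) - (2)·(-2.3723), (2)·(2) - (-5.3723)·(2), (-5.3723)·(-2.3723) - (2)·(2)) ≈ (8.7446, 14.7446, 8.7446).
  Let u = (8.7446, 14.7446, 8.7446).
  ||u|| = √((8.7446)² + (14.7446)² + (8.7446)²) = √(370.3369) ≈ 19.2441,  v_1 = u/||u|| ≈ (0.4544, 0.7662, 0.4544) (||v_1|| = 1).

λ_1 = 11.3723,  λ_2 = 5.6277,  λ_3 = 4;  v_1 ≈ (0.4544, 0.7662, 0.4544)


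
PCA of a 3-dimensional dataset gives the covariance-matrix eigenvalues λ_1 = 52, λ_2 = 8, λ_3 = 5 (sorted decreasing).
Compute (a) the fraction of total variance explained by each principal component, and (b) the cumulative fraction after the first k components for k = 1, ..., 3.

Step 1 — total variance = trace(Sigma) = Σ λ_i = 52 + 8 + 5 = 65.

Step 2 — fraction explained by component i = λ_i / Σ λ:
  PC1: 52/65 = 0.8
  PC2: 8/65 = 0.1231
  PC3: 5/65 = 0.0769

Step 3 — cumulative fraction after k components = (λ_1 + ... + λ_k) / Σ λ:
  k = 1: 52/65 = 0.8
  k = 2: (52 + 8)/65 = 60/65 = 0.9231
  k = 3: (52 + 8 + 5)/65 = 65/65 = 1

Summary (fraction, with percent):

explained: PC1 0.8 (80%), PC2 0.1231 (12.31%), PC3 0.0769 (7.69%);  cumulative: 0.8, 0.9231, 1


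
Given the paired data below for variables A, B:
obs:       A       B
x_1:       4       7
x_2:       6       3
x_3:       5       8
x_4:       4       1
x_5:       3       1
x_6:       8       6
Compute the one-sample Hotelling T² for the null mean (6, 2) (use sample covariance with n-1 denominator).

Step 1 — sample mean vector:
  mean(A) = (4 + 6 + 5 + 4 + 3 + 8) / 6 = 30/6 = 5
  mean(B) = (7 + 3 + 8 + 1 + 1 + 6) / 6 = 26/6 = 4.3333
  x̄ = (5, 4.3333),  deviation x̄ - mu_0 = (5, 4.3333) - (6, 2) = (-1, 2.3333).

Step 2 — sample covariance matrix, S[i,j] = (1/(n-1)) · Σ_k (x_{k,i} - mean_i) · (x_{k,j} - mean_j), divisor n-1 = 5:
  S[A,A] = ((-1)·(-1) + (1)·(1) + (0)·(0) + (-1)·(-1) + (-2)·(-2) + (3)·(3)) / 5 = 16/5 = 3.2
  S[A,B] = ((-1)·(2.6667) + (1)·(-1.3333) + (0)·(3.6667) + (-1)·(-3.3333) + (-2)·(-3.3333) + (3)·(1.6667)) / 5 = 11/5 = 2.2
  S[B,B] = ((2.6667)·(2.6667) + (-1.3333)·(-1.3333) + (3.6667)·(3.6667) + (-3.3333)·(-3.3333) + (-3.3333)·(-3.3333) + (1.6667)·(1.6667)) / 5 = 47.3333/5 = 9.4667
  S = [[3.2, 2.2],
 [2.2, 9.4667]].

Step 3 — invert S. det(S) = 3.2·9.4667 - (2.2)² = 25.4533.
  S^{-1} = (1/det) · [[d, -b], [-b, a]] = [[0.3719, -0.0864],
 [-0.0864, 0.1257]].

Step 4 — quadratic form (x̄ - mu_0)^T · S^{-1} · (x̄ - mu_0):
  S^{-1} · (x̄ - mu_0) = (-0.5736, 0.3798),
  (x̄ - mu_0)^T · [...] = (-1)·(-0.5736) + (2.3333)·(0.3798) = 1.4598.

Step 5 — scale by n: T² = 6 · 1.4598 = 8.7585.

T² ≈ 8.7585


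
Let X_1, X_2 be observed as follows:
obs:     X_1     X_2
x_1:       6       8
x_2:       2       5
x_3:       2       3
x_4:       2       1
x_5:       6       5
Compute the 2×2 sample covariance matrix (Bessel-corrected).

Step 1 — column means:
  mean(X_1) = (6 + 2 + 2 + 2 + 6) / 5 = 18/5 = 3.6
  mean(X_2) = (8 + 5 + 3 + 1 + 5) / 5 = 22/5 = 4.4

Step 2 — sample covariance S[i,j] = (1/(n-1)) · Σ_k (x_{k,i} - mean_i) · (x_{k,j} - mean_j), with n-1 = 4.
  S[X_1,X_1] = ((2.4)·(2.4) + (-1.6)·(-1.6) + (-1.6)·(-1.6) + (-1.6)·(-1.6) + (2.4)·(2.4)) / 4 = 19.2/4 = 4.8
  S[X_1,X_2] = ((2.4)·(3.6) + (-1.6)·(0.6) + (-1.6)·(-1.4) + (-1.6)·(-3.4) + (2.4)·(0.6)) / 4 = 16.8/4 = 4.2
  S[X_2,X_2] = ((3.6)·(3.6) + (0.6)·(0.6) + (-1.4)·(-1.4) + (-3.4)·(-3.4) + (0.6)·(0.6)) / 4 = 27.2/4 = 6.8

S is symmetric (S[j,i] = S[i,j]). Assembling:

S = [[4.8, 4.2],
 [4.2, 6.8]]


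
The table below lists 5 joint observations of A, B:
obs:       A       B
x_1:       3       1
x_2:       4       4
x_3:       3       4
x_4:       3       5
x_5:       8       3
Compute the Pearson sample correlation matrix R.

Step 1 — column means:
  mean(A) = (3 + 4 + 3 + 3 + 8) / 5 = 21/5 = 4.2
  mean(B) = (1 + 4 + 4 + 5 + 3) / 5 = 17/5 = 3.4

Step 2 — sample variances and covariances s[i,j] = (1/(n-1)) · Σ_k (x_{k,i} - mean_i) · (x_{k,j} - mean_j), with n-1 = 4:
  s[A,A] = ((-1.2)·(-1.2) + (-0.2)·(-0.2) + (-1.2)·(-1.2) + (-1.2)·(-1.2) + (3.8)·(3.8)) / 4 = 18.8/4 = 4.7
  s[A,B] = ((-1.2)·(-2.4) + (-0.2)·(0.6) + (-1.2)·(0.6) + (-1.2)·(1.6) + (3.8)·(-0.4)) / 4 = -1.4/4 = -0.35
  s[B,B] = ((-2.4)·(-2.4) + (0.6)·(0.6) + (0.6)·(0.6) + (1.6)·(1.6) + (-0.4)·(-0.4)) / 4 = 9.2/4 = 2.3
  Sample standard deviations s_i = √(s[i,i]):
  s(A) = √(4.7) = 2.1679
  s(B) = √(2.3) = 1.5166

Step 3 — r_{ij} = s_{ij} / (s_i · s_j):
  r[A,A] = 1 (diagonal).
  r[A,B] = -0.35 / (2.1679 · 1.5166) = -0.35 / 3.2879 = -0.1065
  r[B,B] = 1 (diagonal).

R is symmetric with unit diagonal. Assembling:

R = [[1, -0.1065],
 [-0.1065, 1]]


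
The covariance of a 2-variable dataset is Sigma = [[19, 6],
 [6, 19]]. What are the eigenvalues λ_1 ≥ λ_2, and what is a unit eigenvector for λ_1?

Step 1 — characteristic polynomial of 2×2 Sigma:
  det(Sigma - λI) = λ² - trace · λ + det = 0.
  trace = 19 + 19 = 38, det = 19·19 - (6)² = 325.
Step 2 — discriminant:
  Δ = trace² - 4·det = 1444 - 1300 = 144.
Step 3 — eigenvalues:
  λ = (trace ± √Δ)/2 = (38 ± 12)/2,
  λ_1 = 25,  λ_2 = 13.

Step 4 — unit eigenvector for λ_1: solve (Sigma - λ_1 I)v = 0. First row:
  (19 - 25)·v_x + (6)·v_y = 0, i.e. (-6)·v_x + (6)·v_y = 0,
  so v ∝ (b, λ_1 - a) = (6, 6) = u.
  ||u|| = √((6)² + (6)²) = √(72) ≈ 8.4853,
  v_1 = u/||u|| ≈ (0.7071, 0.7071) (||v_1|| = 1).

λ_1 = 25,  λ_2 = 13;  v_1 ≈ (0.7071, 0.7071)


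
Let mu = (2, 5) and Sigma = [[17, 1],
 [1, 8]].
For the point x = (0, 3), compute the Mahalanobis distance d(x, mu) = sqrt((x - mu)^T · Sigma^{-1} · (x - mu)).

Step 1 — centre the observation: (x - mu) = (-2, -2).

Step 2 — invert Sigma. det(Sigma) = 17·8 - (1)² = 135.
  Sigma^{-1} = (1/det) · [[d, -b], [-b, a]] = [[0.0593, -0.0074],
 [-0.0074, 0.1259]].

Step 3 — form the quadratic (x - mu)^T · Sigma^{-1} · (x - mu):
  Sigma^{-1} · (x - mu) = (-0.1037, -0.237).
  (x - mu)^T · [Sigma^{-1} · (x - mu)] = (-2)·(-0.1037) + (-2)·(-0.237) = 0.6815.

Step 4 — take square root: d = √(0.6815) ≈ 0.8255.

d(x, mu) = √(0.6815) ≈ 0.8255


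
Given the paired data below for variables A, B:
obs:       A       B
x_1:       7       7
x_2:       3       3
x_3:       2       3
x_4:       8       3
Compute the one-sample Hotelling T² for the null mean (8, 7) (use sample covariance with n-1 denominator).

Step 1 — sample mean vector:
  mean(A) = (7 + 3 + 2 + 8) / 4 = 20/4 = 5
  mean(B) = (7 + 3 + 3 + 3) / 4 = 16/4 = 4
  x̄ = (5, 4),  deviation x̄ - mu_0 = (5, 4) - (8, 7) = (-3, -3).

Step 2 — sample covariance matrix, S[i,j] = (1/(n-1)) · Σ_k (x_{k,i} - mean_i) · (x_{k,j} - mean_j), divisor n-1 = 3:
  S[A,A] = ((2)·(2) + (-2)·(-2) + (-3)·(-3) + (3)·(3)) / 3 = 26/3 = 8.6667
  S[A,B] = ((2)·(3) + (-2)·(-1) + (-3)·(-1) + (3)·(-1)) / 3 = 8/3 = 2.6667
  S[B,B] = ((3)·(3) + (-1)·(-1) + (-1)·(-1) + (-1)·(-1)) / 3 = 12/3 = 4
  S = [[8.6667, 2.6667],
 [2.6667, 4]].

Step 3 — invert S. det(S) = 8.6667·4 - (2.6667)² = 27.5556.
  S^{-1} = (1/det) · [[d, -b], [-b, a]] = [[0.1452, -0.0968],
 [-0.0968, 0.3145]].

Step 4 — quadratic form (x̄ - mu_0)^T · S^{-1} · (x̄ - mu_0):
  S^{-1} · (x̄ - mu_0) = (-0.1452, -0.6532),
  (x̄ - mu_0)^T · [...] = (-3)·(-0.1452) + (-3)·(-0.6532) = 2.3952.

Step 5 — scale by n: T² = 4 · 2.3952 = 9.5806.

T² ≈ 9.5806


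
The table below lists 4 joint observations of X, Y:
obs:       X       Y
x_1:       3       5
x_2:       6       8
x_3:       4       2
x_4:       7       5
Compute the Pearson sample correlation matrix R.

Step 1 — column means:
  mean(X) = (3 + 6 + 4 + 7) / 4 = 20/4 = 5
  mean(Y) = (5 + 8 + 2 + 5) / 4 = 20/4 = 5

Step 2 — sample variances and covariances s[i,j] = (1/(n-1)) · Σ_k (x_{k,i} - mean_i) · (x_{k,j} - mean_j), with n-1 = 3:
  s[X,X] = ((-2)·(-2) + (1)·(1) + (-1)·(-1) + (2)·(2)) / 3 = 10/3 = 3.3333
  s[X,Y] = ((-2)·(0) + (1)·(3) + (-1)·(-3) + (2)·(0)) / 3 = 6/3 = 2
  s[Y,Y] = ((0)·(0) + (3)·(3) + (-3)·(-3) + (0)·(0)) / 3 = 18/3 = 6
  Sample standard deviations s_i = √(s[i,i]):
  s(X) = √(3.3333) = 1.8257
  s(Y) = √(6) = 2.4495

Step 3 — r_{ij} = s_{ij} / (s_i · s_j):
  r[X,X] = 1 (diagonal).
  r[X,Y] = 2 / (1.8257 · 2.4495) = 2 / 4.4721 = 0.4472
  r[Y,Y] = 1 (diagonal).

R is symmetric with unit diagonal. Assembling:

R = [[1, 0.4472],
 [0.4472, 1]]


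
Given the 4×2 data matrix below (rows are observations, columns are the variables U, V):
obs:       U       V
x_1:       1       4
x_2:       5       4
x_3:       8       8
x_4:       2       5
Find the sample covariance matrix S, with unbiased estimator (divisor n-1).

Step 1 — column means:
  mean(U) = (1 + 5 + 8 + 2) / 4 = 16/4 = 4
  mean(V) = (4 + 4 + 8 + 5) / 4 = 21/4 = 5.25

Step 2 — sample covariance S[i,j] = (1/(n-1)) · Σ_k (x_{k,i} - mean_i) · (x_{k,j} - mean_j), with n-1 = 3.
  S[U,U] = ((-3)·(-3) + (1)·(1) + (4)·(4) + (-2)·(-2)) / 3 = 30/3 = 10
  S[U,V] = ((-3)·(-1.25) + (1)·(-1.25) + (4)·(2.75) + (-2)·(-0.25)) / 3 = 14/3 = 4.6667
  S[V,V] = ((-1.25)·(-1.25) + (-1.25)·(-1.25) + (2.75)·(2.75) + (-0.25)·(-0.25)) / 3 = 10.75/3 = 3.5833

S is symmetric (S[j,i] = S[i,j]). Assembling:

S = [[10, 4.6667],
 [4.6667, 3.5833]]


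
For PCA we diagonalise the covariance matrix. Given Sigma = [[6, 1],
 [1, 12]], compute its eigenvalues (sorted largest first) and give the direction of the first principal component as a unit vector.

Step 1 — characteristic polynomial of 2×2 Sigma:
  det(Sigma - λI) = λ² - trace · λ + det = 0.
  trace = 6 + 12 = 18, det = 6·12 - (1)² = 71.
Step 2 — discriminant:
  Δ = trace² - 4·det = 324 - 284 = 40.
Step 3 — eigenvalues:
  λ = (trace ± √Δ)/2 = (18 ± 6.3246)/2,
  λ_1 = 12.1623,  λ_2 = 5.8377.

Step 4 — unit eigenvector for λ_1: solve (Sigma - λ_1 I)v = 0. First row:
  (6 - 12.1623)·v_x + (1)·v_y = 0, i.e. (-6.1623)·v_x + (1)·v_y = 0,
  so v ∝ (b, λ_1 - a) = (1, 6.1623) = u.
  ||u|| = √((1)² + (6.1623)²) = √(38.9737) ≈ 6.2429,
  v_1 = u/||u|| ≈ (0.1602, 0.9871) (||v_1|| = 1).

λ_1 = 12.1623,  λ_2 = 5.8377;  v_1 ≈ (0.1602, 0.9871)


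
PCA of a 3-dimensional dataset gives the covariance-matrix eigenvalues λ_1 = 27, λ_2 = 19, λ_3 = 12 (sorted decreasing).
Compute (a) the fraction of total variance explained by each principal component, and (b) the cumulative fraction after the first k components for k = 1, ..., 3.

Step 1 — total variance = trace(Sigma) = Σ λ_i = 27 + 19 + 12 = 58.

Step 2 — fraction explained by component i = λ_i / Σ λ:
  PC1: 27/58 = 0.4655
  PC2: 19/58 = 0.3276
  PC3: 12/58 = 0.2069

Step 3 — cumulative fraction after k components = (λ_1 + ... + λ_k) / Σ λ:
  k = 1: 27/58 = 0.4655
  k = 2: (27 + 19)/58 = 46/58 = 0.7931
  k = 3: (27 + 19 + 12)/58 = 58/58 = 1

Summary (fraction, with percent):

explained: PC1 0.4655 (46.55%), PC2 0.3276 (32.76%), PC3 0.2069 (20.69%);  cumulative: 0.4655, 0.7931, 1


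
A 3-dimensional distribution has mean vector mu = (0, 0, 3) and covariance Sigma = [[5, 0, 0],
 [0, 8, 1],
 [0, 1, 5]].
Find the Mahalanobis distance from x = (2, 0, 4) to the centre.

Step 1 — centre the observation: (x - mu) = (2, 0, 1).

Step 2 — invert Sigma (cofactor / det for 3×3, or solve directly):
  Sigma^{-1} = [[0.2, 0, 0],
 [0, 0.1282, -0.0256],
 [0, -0.0256, 0.2051]].

Step 3 — form the quadratic (x - mu)^T · Sigma^{-1} · (x - mu):
  Sigma^{-1} · (x - mu) = (0.4, -0.0256, 0.2051).
  (x - mu)^T · [Sigma^{-1} · (x - mu)] = (2)·(0.4) + (0)·(-0.0256) + (1)·(0.2051) = 1.0051.

Step 4 — take square root: d = √(1.0051) ≈ 1.0026.

d(x, mu) = √(1.0051) ≈ 1.0026


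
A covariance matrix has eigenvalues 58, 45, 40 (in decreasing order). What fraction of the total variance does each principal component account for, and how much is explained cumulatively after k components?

Step 1 — total variance = trace(Sigma) = Σ λ_i = 58 + 45 + 40 = 143.

Step 2 — fraction explained by component i = λ_i / Σ λ:
  PC1: 58/143 = 0.4056
  PC2: 45/143 = 0.3147
  PC3: 40/143 = 0.2797

Step 3 — cumulative fraction after k components = (λ_1 + ... + λ_k) / Σ λ:
  k = 1: 58/143 = 0.4056
  k = 2: (58 + 45)/143 = 103/143 = 0.7203
  k = 3: (58 + 45 + 40)/143 = 143/143 = 1

Summary (fraction, with percent):

explained: PC1 0.4056 (40.56%), PC2 0.3147 (31.47%), PC3 0.2797 (27.97%);  cumulative: 0.4056, 0.7203, 1


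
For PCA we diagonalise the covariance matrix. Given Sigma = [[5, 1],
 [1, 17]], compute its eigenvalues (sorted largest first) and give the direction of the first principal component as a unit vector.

Step 1 — characteristic polynomial of 2×2 Sigma:
  det(Sigma - λI) = λ² - trace · λ + det = 0.
  trace = 5 + 17 = 22, det = 5·17 - (1)² = 84.
Step 2 — discriminant:
  Δ = trace² - 4·det = 484 - 336 = 148.
Step 3 — eigenvalues:
  λ = (trace ± √Δ)/2 = (22 ± 12.1655)/2,
  λ_1 = 17.0828,  λ_2 = 4.9172.

Step 4 — unit eigenvector for λ_1: solve (Sigma - λ_1 I)v = 0. First row:
  (5 - 17.0828)·v_x + (1)·v_y = 0, i.e. (-12.0828)·v_x + (1)·v_y = 0,
  so v ∝ (b, λ_1 - a) = (1, 12.0828) = u.
  ||u|| = √((1)² + (12.0828)²) = √(146.9932) ≈ 12.1241,
  v_1 = u/||u|| ≈ (0.0825, 0.9966) (||v_1|| = 1).

λ_1 = 17.0828,  λ_2 = 4.9172;  v_1 ≈ (0.0825, 0.9966)


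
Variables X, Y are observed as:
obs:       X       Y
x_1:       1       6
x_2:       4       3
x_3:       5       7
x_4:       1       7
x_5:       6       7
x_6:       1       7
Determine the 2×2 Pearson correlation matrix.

Step 1 — column means:
  mean(X) = (1 + 4 + 5 + 1 + 6 + 1) / 6 = 18/6 = 3
  mean(Y) = (6 + 3 + 7 + 7 + 7 + 7) / 6 = 37/6 = 6.1667

Step 2 — sample variances and covariances s[i,j] = (1/(n-1)) · Σ_k (x_{k,i} - mean_i) · (x_{k,j} - mean_j), with n-1 = 5:
  s[X,X] = ((-2)·(-2) + (1)·(1) + (2)·(2) + (-2)·(-2) + (3)·(3) + (-2)·(-2)) / 5 = 26/5 = 5.2
  s[X,Y] = ((-2)·(-0.1667) + (1)·(-3.1667) + (2)·(0.8333) + (-2)·(0.8333) + (3)·(0.8333) + (-2)·(0.8333)) / 5 = -2/5 = -0.4
  s[Y,Y] = ((-0.1667)·(-0.1667) + (-3.1667)·(-3.1667) + (0.8333)·(0.8333) + (0.8333)·(0.8333) + (0.8333)·(0.8333) + (0.8333)·(0.8333)) / 5 = 12.8333/5 = 2.5667
  Sample standard deviations s_i = √(s[i,i]):
  s(X) = √(5.2) = 2.2804
  s(Y) = √(2.5667) = 1.6021

Step 3 — r_{ij} = s_{ij} / (s_i · s_j):
  r[X,X] = 1 (diagonal).
  r[X,Y] = -0.4 / (2.2804 · 1.6021) = -0.4 / 3.6533 = -0.1095
  r[Y,Y] = 1 (diagonal).

R is symmetric with unit diagonal. Assembling:

R = [[1, -0.1095],
 [-0.1095, 1]]


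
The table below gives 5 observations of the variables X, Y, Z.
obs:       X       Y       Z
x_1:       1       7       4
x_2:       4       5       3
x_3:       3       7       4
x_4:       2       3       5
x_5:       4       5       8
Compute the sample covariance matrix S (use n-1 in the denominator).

Step 1 — column means:
  mean(X) = (1 + 4 + 3 + 2 + 4) / 5 = 14/5 = 2.8
  mean(Y) = (7 + 5 + 7 + 3 + 5) / 5 = 27/5 = 5.4
  mean(Z) = (4 + 3 + 4 + 5 + 8) / 5 = 24/5 = 4.8

Step 2 — sample covariance S[i,j] = (1/(n-1)) · Σ_k (x_{k,i} - mean_i) · (x_{k,j} - mean_j), with n-1 = 4.
  S[X,X] = ((-1.8)·(-1.8) + (1.2)·(1.2) + (0.2)·(0.2) + (-0.8)·(-0.8) + (1.2)·(1.2)) / 4 = 6.8/4 = 1.7
  S[X,Y] = ((-1.8)·(1.6) + (1.2)·(-0.4) + (0.2)·(1.6) + (-0.8)·(-2.4) + (1.2)·(-0.4)) / 4 = -1.6/4 = -0.4
  S[X,Z] = ((-1.8)·(-0.8) + (1.2)·(-1.8) + (0.2)·(-0.8) + (-0.8)·(0.2) + (1.2)·(3.2)) / 4 = 2.8/4 = 0.7
  S[Y,Y] = ((1.6)·(1.6) + (-0.4)·(-0.4) + (1.6)·(1.6) + (-2.4)·(-2.4) + (-0.4)·(-0.4)) / 4 = 11.2/4 = 2.8
  S[Y,Z] = ((1.6)·(-0.8) + (-0.4)·(-1.8) + (1.6)·(-0.8) + (-2.4)·(0.2) + (-0.4)·(3.2)) / 4 = -3.6/4 = -0.9
  S[Z,Z] = ((-0.8)·(-0.8) + (-1.8)·(-1.8) + (-0.8)·(-0.8) + (0.2)·(0.2) + (3.2)·(3.2)) / 4 = 14.8/4 = 3.7

S is symmetric (S[j,i] = S[i,j]). Assembling:

S = [[1.7, -0.4, 0.7],
 [-0.4, 2.8, -0.9],
 [0.7, -0.9, 3.7]]


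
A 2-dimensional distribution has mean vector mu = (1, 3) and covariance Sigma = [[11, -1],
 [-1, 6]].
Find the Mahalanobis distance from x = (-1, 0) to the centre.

Step 1 — centre the observation: (x - mu) = (-2, -3).

Step 2 — invert Sigma. det(Sigma) = 11·6 - (-1)² = 65.
  Sigma^{-1} = (1/det) · [[d, -b], [-b, a]] = [[0.0923, 0.0154],
 [0.0154, 0.1692]].

Step 3 — form the quadratic (x - mu)^T · Sigma^{-1} · (x - mu):
  Sigma^{-1} · (x - mu) = (-0.2308, -0.5385).
  (x - mu)^T · [Sigma^{-1} · (x - mu)] = (-2)·(-0.2308) + (-3)·(-0.5385) = 2.0769.

Step 4 — take square root: d = √(2.0769) ≈ 1.4412.

d(x, mu) = √(2.0769) ≈ 1.4412


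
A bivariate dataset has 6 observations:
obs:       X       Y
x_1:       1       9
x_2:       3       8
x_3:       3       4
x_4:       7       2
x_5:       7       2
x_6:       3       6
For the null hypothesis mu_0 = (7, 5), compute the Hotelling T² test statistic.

Step 1 — sample mean vector:
  mean(X) = (1 + 3 + 3 + 7 + 7 + 3) / 6 = 24/6 = 4
  mean(Y) = (9 + 8 + 4 + 2 + 2 + 6) / 6 = 31/6 = 5.1667
  x̄ = (4, 5.1667),  deviation x̄ - mu_0 = (4, 5.1667) - (7, 5) = (-3, 0.1667).

Step 2 — sample covariance matrix, S[i,j] = (1/(n-1)) · Σ_k (x_{k,i} - mean_i) · (x_{k,j} - mean_j), divisor n-1 = 5:
  S[X,X] = ((-3)·(-3) + (-1)·(-1) + (-1)·(-1) + (3)·(3) + (3)·(3) + (-1)·(-1)) / 5 = 30/5 = 6
  S[X,Y] = ((-3)·(3.8333) + (-1)·(2.8333) + (-1)·(-1.1667) + (3)·(-3.1667) + (3)·(-3.1667) + (-1)·(0.8333)) / 5 = -33/5 = -6.6
  S[Y,Y] = ((3.8333)·(3.8333) + (2.8333)·(2.8333) + (-1.1667)·(-1.1667) + (-3.1667)·(-3.1667) + (-3.1667)·(-3.1667) + (0.8333)·(0.8333)) / 5 = 44.8333/5 = 8.9667
  S = [[6, -6.6],
 [-6.6, 8.9667]].

Step 3 — invert S. det(S) = 6·8.9667 - (-6.6)² = 10.24.
  S^{-1} = (1/det) · [[d, -b], [-b, a]] = [[0.8757, 0.6445],
 [0.6445, 0.5859]].

Step 4 — quadratic form (x̄ - mu_0)^T · S^{-1} · (x̄ - mu_0):
  S^{-1} · (x̄ - mu_0) = (-2.5195, -1.8359),
  (x̄ - mu_0)^T · [...] = (-3)·(-2.5195) + (0.1667)·(-1.8359) = 7.2526.

Step 5 — scale by n: T² = 6 · 7.2526 = 43.5156.

T² ≈ 43.5156


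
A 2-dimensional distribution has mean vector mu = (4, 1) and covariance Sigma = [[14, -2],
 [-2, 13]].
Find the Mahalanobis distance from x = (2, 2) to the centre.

Step 1 — centre the observation: (x - mu) = (-2, 1).

Step 2 — invert Sigma. det(Sigma) = 14·13 - (-2)² = 178.
  Sigma^{-1} = (1/det) · [[d, -b], [-b, a]] = [[0.073, 0.0112],
 [0.0112, 0.0787]].

Step 3 — form the quadratic (x - mu)^T · Sigma^{-1} · (x - mu):
  Sigma^{-1} · (x - mu) = (-0.1348, 0.0562).
  (x - mu)^T · [Sigma^{-1} · (x - mu)] = (-2)·(-0.1348) + (1)·(0.0562) = 0.3258.

Step 4 — take square root: d = √(0.3258) ≈ 0.5708.

d(x, mu) = √(0.3258) ≈ 0.5708


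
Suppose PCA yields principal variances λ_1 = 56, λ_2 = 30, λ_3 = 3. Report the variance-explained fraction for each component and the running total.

Step 1 — total variance = trace(Sigma) = Σ λ_i = 56 + 30 + 3 = 89.

Step 2 — fraction explained by component i = λ_i / Σ λ:
  PC1: 56/89 = 0.6292
  PC2: 30/89 = 0.3371
  PC3: 3/89 = 0.0337

Step 3 — cumulative fraction after k components = (λ_1 + ... + λ_k) / Σ λ:
  k = 1: 56/89 = 0.6292
  k = 2: (56 + 30)/89 = 86/89 = 0.9663
  k = 3: (56 + 30 + 3)/89 = 89/89 = 1

Summary (fraction, with percent):

explained: PC1 0.6292 (62.92%), PC2 0.3371 (33.71%), PC3 0.0337 (3.37%);  cumulative: 0.6292, 0.9663, 1


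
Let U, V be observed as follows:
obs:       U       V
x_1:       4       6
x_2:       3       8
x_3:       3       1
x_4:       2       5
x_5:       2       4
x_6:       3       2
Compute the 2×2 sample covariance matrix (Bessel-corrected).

Step 1 — column means:
  mean(U) = (4 + 3 + 3 + 2 + 2 + 3) / 6 = 17/6 = 2.8333
  mean(V) = (6 + 8 + 1 + 5 + 4 + 2) / 6 = 26/6 = 4.3333

Step 2 — sample covariance S[i,j] = (1/(n-1)) · Σ_k (x_{k,i} - mean_i) · (x_{k,j} - mean_j), with n-1 = 5.
  S[U,U] = ((1.1667)·(1.1667) + (0.1667)·(0.1667) + (0.1667)·(0.1667) + (-0.8333)·(-0.8333) + (-0.8333)·(-0.8333) + (0.1667)·(0.1667)) / 5 = 2.8333/5 = 0.5667
  S[U,V] = ((1.1667)·(1.6667) + (0.1667)·(3.6667) + (0.1667)·(-3.3333) + (-0.8333)·(0.6667) + (-0.8333)·(-0.3333) + (0.1667)·(-2.3333)) / 5 = 1.3333/5 = 0.2667
  S[V,V] = ((1.6667)·(1.6667) + (3.6667)·(3.6667) + (-3.3333)·(-3.3333) + (0.6667)·(0.6667) + (-0.3333)·(-0.3333) + (-2.3333)·(-2.3333)) / 5 = 33.3333/5 = 6.6667

S is symmetric (S[j,i] = S[i,j]). Assembling:

S = [[0.5667, 0.2667],
 [0.2667, 6.6667]]


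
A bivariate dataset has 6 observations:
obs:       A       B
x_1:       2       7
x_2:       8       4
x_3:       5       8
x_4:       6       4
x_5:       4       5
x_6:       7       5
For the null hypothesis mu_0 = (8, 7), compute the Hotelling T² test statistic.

Step 1 — sample mean vector:
  mean(A) = (2 + 8 + 5 + 6 + 4 + 7) / 6 = 32/6 = 5.3333
  mean(B) = (7 + 4 + 8 + 4 + 5 + 5) / 6 = 33/6 = 5.5
  x̄ = (5.3333, 5.5),  deviation x̄ - mu_0 = (5.3333, 5.5) - (8, 7) = (-2.6667, -1.5).

Step 2 — sample covariance matrix, S[i,j] = (1/(n-1)) · Σ_k (x_{k,i} - mean_i) · (x_{k,j} - mean_j), divisor n-1 = 5:
  S[A,A] = ((-3.3333)·(-3.3333) + (2.6667)·(2.6667) + (-0.3333)·(-0.3333) + (0.6667)·(0.6667) + (-1.3333)·(-1.3333) + (1.6667)·(1.6667)) / 5 = 23.3333/5 = 4.6667
  S[A,B] = ((-3.3333)·(1.5) + (2.6667)·(-1.5) + (-0.3333)·(2.5) + (0.6667)·(-1.5) + (-1.3333)·(-0.5) + (1.6667)·(-0.5)) / 5 = -11/5 = -2.2
  S[B,B] = ((1.5)·(1.5) + (-1.5)·(-1.5) + (2.5)·(2.5) + (-1.5)·(-1.5) + (-0.5)·(-0.5) + (-0.5)·(-0.5)) / 5 = 13.5/5 = 2.7
  S = [[4.6667, -2.2],
 [-2.2, 2.7]].

Step 3 — invert S. det(S) = 4.6667·2.7 - (-2.2)² = 7.76.
  S^{-1} = (1/det) · [[d, -b], [-b, a]] = [[0.3479, 0.2835],
 [0.2835, 0.6014]].

Step 4 — quadratic form (x̄ - mu_0)^T · S^{-1} · (x̄ - mu_0):
  S^{-1} · (x̄ - mu_0) = (-1.3531, -1.6581),
  (x̄ - mu_0)^T · [...] = (-2.6667)·(-1.3531) + (-1.5)·(-1.6581) = 6.0954.

Step 5 — scale by n: T² = 6 · 6.0954 = 36.5722.

T² ≈ 36.5722


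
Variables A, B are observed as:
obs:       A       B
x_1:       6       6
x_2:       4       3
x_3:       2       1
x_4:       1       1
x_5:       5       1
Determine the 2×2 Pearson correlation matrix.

Step 1 — column means:
  mean(A) = (6 + 4 + 2 + 1 + 5) / 5 = 18/5 = 3.6
  mean(B) = (6 + 3 + 1 + 1 + 1) / 5 = 12/5 = 2.4

Step 2 — sample variances and covariances s[i,j] = (1/(n-1)) · Σ_k (x_{k,i} - mean_i) · (x_{k,j} - mean_j), with n-1 = 4:
  s[A,A] = ((2.4)·(2.4) + (0.4)·(0.4) + (-1.6)·(-1.6) + (-2.6)·(-2.6) + (1.4)·(1.4)) / 4 = 17.2/4 = 4.3
  s[A,B] = ((2.4)·(3.6) + (0.4)·(0.6) + (-1.6)·(-1.4) + (-2.6)·(-1.4) + (1.4)·(-1.4)) / 4 = 12.8/4 = 3.2
  s[B,B] = ((3.6)·(3.6) + (0.6)·(0.6) + (-1.4)·(-1.4) + (-1.4)·(-1.4) + (-1.4)·(-1.4)) / 4 = 19.2/4 = 4.8
  Sample standard deviations s_i = √(s[i,i]):
  s(A) = √(4.3) = 2.0736
  s(B) = √(4.8) = 2.1909

Step 3 — r_{ij} = s_{ij} / (s_i · s_j):
  r[A,A] = 1 (diagonal).
  r[A,B] = 3.2 / (2.0736 · 2.1909) = 3.2 / 4.5431 = 0.7044
  r[B,B] = 1 (diagonal).

R is symmetric with unit diagonal. Assembling:

R = [[1, 0.7044],
 [0.7044, 1]]


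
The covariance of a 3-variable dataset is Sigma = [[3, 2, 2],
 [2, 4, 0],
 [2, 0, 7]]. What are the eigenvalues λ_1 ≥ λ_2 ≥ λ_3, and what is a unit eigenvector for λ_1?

Step 1 — characteristic polynomial p(λ) = det(λI - Sigma) = λ³ - tr·λ² + c_1·λ - det, where tr = trace, c_1 = sum of the principal 2×2 minors, det = det(Sigma):
  tr = 3 + 4 + 7 = 14,
  c_1 = (3·4 - (2)²) + (3·7 - (2)²) + (4·7 - (0)²) = 8 + 17 + 28 = 53,
  det = 3·(4·7 - (0)²) - (2)·((2)·7 - (0)·(2)) + (2)·((2)·(0) - 4·(2)) = 3·(28) - (2)·(14) + (2)·(-8) = 40.
  So p(λ) = λ³ - 14λ² + 53λ - 40.
Step 2 — look for an integer root (rational root theorem: any rational root is an integer divisor of 40). Testing λ = 1:
  p(1) = 1 - 14 + 53 - 40 = 0  ✓
  Dividing out (λ - 1): p(λ) = (λ - 1)(λ² - 13λ + 40).
Step 3 — remaining eigenvalues from the quadratic λ² - 13λ + 40 = 0:
  Δ = 13² - 4·40 = 169 - 160 = 9,  λ = (13 ± √9)/2 = (13 ± 3)/2 = 8 or 5.
  Sorted: λ_1 = 8,  λ_2 = 5,  λ_3 = 1  (check: sum = 14 = tr ✓).

Step 4 — unit eigenvector for λ_1 = 8: v spans the null space of (Sigma - λ_1 I), whose rows are
  r_1 = (-5, 2, 2),  r_2 = (2, -4, 0),  r_3 = (2, 0, -1).
  v is orthogonal to every row, so take v ∝ r_1 × r_2 = ((2)·(0) - (2)·(-4), (2)·(2) - (-5)·(0), (-5)·(-4) - (2)·(2)) = (8, 4, 16).
  Rescale (divide by 4): u = (2, 1, 4).
  ||u|| = √((2)² + (1)² + (4)²) = √(21) ≈ 4.5826,  v_1 = u/||u|| ≈ (0.4364, 0.2182, 0.8729) (||v_1|| = 1).

λ_1 = 8,  λ_2 = 5,  λ_3 = 1;  v_1 ≈ (0.4364, 0.2182, 0.8729)


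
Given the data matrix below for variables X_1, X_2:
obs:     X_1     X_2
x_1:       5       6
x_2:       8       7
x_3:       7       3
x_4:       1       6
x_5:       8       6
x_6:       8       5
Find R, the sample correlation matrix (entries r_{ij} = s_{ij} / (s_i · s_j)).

Step 1 — column means:
  mean(X_1) = (5 + 8 + 7 + 1 + 8 + 8) / 6 = 37/6 = 6.1667
  mean(X_2) = (6 + 7 + 3 + 6 + 6 + 5) / 6 = 33/6 = 5.5

Step 2 — sample variances and covariances s[i,j] = (1/(n-1)) · Σ_k (x_{k,i} - mean_i) · (x_{k,j} - mean_j), with n-1 = 5:
  s[X_1,X_1] = ((-1.1667)·(-1.1667) + (1.8333)·(1.8333) + (0.8333)·(0.8333) + (-5.1667)·(-5.1667) + (1.8333)·(1.8333) + (1.8333)·(1.8333)) / 5 = 38.8333/5 = 7.7667
  s[X_1,X_2] = ((-1.1667)·(0.5) + (1.8333)·(1.5) + (0.8333)·(-2.5) + (-5.1667)·(0.5) + (1.8333)·(0.5) + (1.8333)·(-0.5)) / 5 = -2.5/5 = -0.5
  s[X_2,X_2] = ((0.5)·(0.5) + (1.5)·(1.5) + (-2.5)·(-2.5) + (0.5)·(0.5) + (0.5)·(0.5) + (-0.5)·(-0.5)) / 5 = 9.5/5 = 1.9
  Sample standard deviations s_i = √(s[i,i]):
  s(X_1) = √(7.7667) = 2.7869
  s(X_2) = √(1.9) = 1.3784

Step 3 — r_{ij} = s_{ij} / (s_i · s_j):
  r[X_1,X_1] = 1 (diagonal).
  r[X_1,X_2] = -0.5 / (2.7869 · 1.3784) = -0.5 / 3.8414 = -0.1302
  r[X_2,X_2] = 1 (diagonal).

R is symmetric with unit diagonal. Assembling:

R = [[1, -0.1302],
 [-0.1302, 1]]


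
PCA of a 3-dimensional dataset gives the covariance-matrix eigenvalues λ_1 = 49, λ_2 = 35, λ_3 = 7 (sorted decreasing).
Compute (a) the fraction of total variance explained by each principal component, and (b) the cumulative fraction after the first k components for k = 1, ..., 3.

Step 1 — total variance = trace(Sigma) = Σ λ_i = 49 + 35 + 7 = 91.

Step 2 — fraction explained by component i = λ_i / Σ λ:
  PC1: 49/91 = 0.5385
  PC2: 35/91 = 0.3846
  PC3: 7/91 = 0.0769

Step 3 — cumulative fraction after k components = (λ_1 + ... + λ_k) / Σ λ:
  k = 1: 49/91 = 0.5385
  k = 2: (49 + 35)/91 = 84/91 = 0.9231
  k = 3: (49 + 35 + 7)/91 = 91/91 = 1

Summary (fraction, with percent):

explained: PC1 0.5385 (53.85%), PC2 0.3846 (38.46%), PC3 0.0769 (7.69%);  cumulative: 0.5385, 0.9231, 1


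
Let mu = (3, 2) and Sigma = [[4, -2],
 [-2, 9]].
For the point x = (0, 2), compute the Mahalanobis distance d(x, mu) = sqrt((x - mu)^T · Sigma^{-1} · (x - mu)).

Step 1 — centre the observation: (x - mu) = (-3, 0).

Step 2 — invert Sigma. det(Sigma) = 4·9 - (-2)² = 32.
  Sigma^{-1} = (1/det) · [[d, -b], [-b, a]] = [[0.2812, 0.0625],
 [0.0625, 0.125]].

Step 3 — form the quadratic (x - mu)^T · Sigma^{-1} · (x - mu):
  Sigma^{-1} · (x - mu) = (-0.8438, -0.1875).
  (x - mu)^T · [Sigma^{-1} · (x - mu)] = (-3)·(-0.8438) + (0)·(-0.1875) = 2.5312.

Step 4 — take square root: d = √(2.5312) ≈ 1.591.

d(x, mu) = √(2.5312) ≈ 1.591


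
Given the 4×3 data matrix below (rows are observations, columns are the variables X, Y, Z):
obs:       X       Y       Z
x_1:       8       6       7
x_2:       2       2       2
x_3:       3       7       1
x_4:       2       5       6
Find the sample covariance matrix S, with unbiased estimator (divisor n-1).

Step 1 — column means:
  mean(X) = (8 + 2 + 3 + 2) / 4 = 15/4 = 3.75
  mean(Y) = (6 + 2 + 7 + 5) / 4 = 20/4 = 5
  mean(Z) = (7 + 2 + 1 + 6) / 4 = 16/4 = 4

Step 2 — sample covariance S[i,j] = (1/(n-1)) · Σ_k (x_{k,i} - mean_i) · (x_{k,j} - mean_j), with n-1 = 3.
  S[X,X] = ((4.25)·(4.25) + (-1.75)·(-1.75) + (-0.75)·(-0.75) + (-1.75)·(-1.75)) / 3 = 24.75/3 = 8.25
  S[X,Y] = ((4.25)·(1) + (-1.75)·(-3) + (-0.75)·(2) + (-1.75)·(0)) / 3 = 8/3 = 2.6667
  S[X,Z] = ((4.25)·(3) + (-1.75)·(-2) + (-0.75)·(-3) + (-1.75)·(2)) / 3 = 15/3 = 5
  S[Y,Y] = ((1)·(1) + (-3)·(-3) + (2)·(2) + (0)·(0)) / 3 = 14/3 = 4.6667
  S[Y,Z] = ((1)·(3) + (-3)·(-2) + (2)·(-3) + (0)·(2)) / 3 = 3/3 = 1
  S[Z,Z] = ((3)·(3) + (-2)·(-2) + (-3)·(-3) + (2)·(2)) / 3 = 26/3 = 8.6667

S is symmetric (S[j,i] = S[i,j]). Assembling:

S = [[8.25, 2.6667, 5],
 [2.6667, 4.6667, 1],
 [5, 1, 8.6667]]


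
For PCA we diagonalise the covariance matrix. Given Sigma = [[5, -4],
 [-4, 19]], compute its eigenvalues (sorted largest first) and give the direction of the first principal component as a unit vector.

Step 1 — characteristic polynomial of 2×2 Sigma:
  det(Sigma - λI) = λ² - trace · λ + det = 0.
  trace = 5 + 19 = 24, det = 5·19 - (-4)² = 79.
Step 2 — discriminant:
  Δ = trace² - 4·det = 576 - 316 = 260.
Step 3 — eigenvalues:
  λ = (trace ± √Δ)/2 = (24 ± 16.1245)/2,
  λ_1 = 20.0623,  λ_2 = 3.9377.

Step 4 — unit eigenvector for λ_1: solve (Sigma - λ_1 I)v = 0. First row:
  (5 - 20.0623)·v_x + (-4)·v_y = 0, i.e. (-15.0623)·v_x + (-4)·v_y = 0,
  so v ∝ (b, λ_1 - a) = (-4, 15.0623); multiply by -1 so the first entry is positive: u = (4, -15.0623).
  ||u|| = √((4)² + (-15.0623)²) = √(242.8716) ≈ 15.5843,
  v_1 = u/||u|| ≈ (0.2567, -0.9665) (||v_1|| = 1).

λ_1 = 20.0623,  λ_2 = 3.9377;  v_1 ≈ (0.2567, -0.9665)


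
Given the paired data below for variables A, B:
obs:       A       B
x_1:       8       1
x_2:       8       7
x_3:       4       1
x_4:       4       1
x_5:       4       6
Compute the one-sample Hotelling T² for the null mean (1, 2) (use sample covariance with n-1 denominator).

Step 1 — sample mean vector:
  mean(A) = (8 + 8 + 4 + 4 + 4) / 5 = 28/5 = 5.6
  mean(B) = (1 + 7 + 1 + 1 + 6) / 5 = 16/5 = 3.2
  x̄ = (5.6, 3.2),  deviation x̄ - mu_0 = (5.6, 3.2) - (1, 2) = (4.6, 1.2).

Step 2 — sample covariance matrix, S[i,j] = (1/(n-1)) · Σ_k (x_{k,i} - mean_i) · (x_{k,j} - mean_j), divisor n-1 = 4:
  S[A,A] = ((2.4)·(2.4) + (2.4)·(2.4) + (-1.6)·(-1.6) + (-1.6)·(-1.6) + (-1.6)·(-1.6)) / 4 = 19.2/4 = 4.8
  S[A,B] = ((2.4)·(-2.2) + (2.4)·(3.8) + (-1.6)·(-2.2) + (-1.6)·(-2.2) + (-1.6)·(2.8)) / 4 = 6.4/4 = 1.6
  S[B,B] = ((-2.2)·(-2.2) + (3.8)·(3.8) + (-2.2)·(-2.2) + (-2.2)·(-2.2) + (2.8)·(2.8)) / 4 = 36.8/4 = 9.2
  S = [[4.8, 1.6],
 [1.6, 9.2]].

Step 3 — invert S. det(S) = 4.8·9.2 - (1.6)² = 41.6.
  S^{-1} = (1/det) · [[d, -b], [-b, a]] = [[0.2212, -0.0385],
 [-0.0385, 0.1154]].

Step 4 — quadratic form (x̄ - mu_0)^T · S^{-1} · (x̄ - mu_0):
  S^{-1} · (x̄ - mu_0) = (0.9712, -0.0385),
  (x̄ - mu_0)^T · [...] = (4.6)·(0.9712) + (1.2)·(-0.0385) = 4.4212.

Step 5 — scale by n: T² = 5 · 4.4212 = 22.1058.

T² ≈ 22.1058


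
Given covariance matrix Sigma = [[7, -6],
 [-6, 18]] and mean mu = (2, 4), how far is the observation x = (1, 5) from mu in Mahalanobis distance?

Step 1 — centre the observation: (x - mu) = (-1, 1).

Step 2 — invert Sigma. det(Sigma) = 7·18 - (-6)² = 90.
  Sigma^{-1} = (1/det) · [[d, -b], [-b, a]] = [[0.2, 0.0667],
 [0.0667, 0.0778]].

Step 3 — form the quadratic (x - mu)^T · Sigma^{-1} · (x - mu):
  Sigma^{-1} · (x - mu) = (-0.1333, 0.0111).
  (x - mu)^T · [Sigma^{-1} · (x - mu)] = (-1)·(-0.1333) + (1)·(0.0111) = 0.1444.

Step 4 — take square root: d = √(0.1444) ≈ 0.3801.

d(x, mu) = √(0.1444) ≈ 0.3801


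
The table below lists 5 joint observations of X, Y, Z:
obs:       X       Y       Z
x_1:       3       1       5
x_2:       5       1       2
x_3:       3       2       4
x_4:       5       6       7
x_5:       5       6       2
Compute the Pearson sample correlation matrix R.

Step 1 — column means:
  mean(X) = (3 + 5 + 3 + 5 + 5) / 5 = 21/5 = 4.2
  mean(Y) = (1 + 1 + 2 + 6 + 6) / 5 = 16/5 = 3.2
  mean(Z) = (5 + 2 + 4 + 7 + 2) / 5 = 20/5 = 4

Step 2 — sample variances and covariances s[i,j] = (1/(n-1)) · Σ_k (x_{k,i} - mean_i) · (x_{k,j} - mean_j), with n-1 = 4:
  s[X,X] = ((-1.2)·(-1.2) + (0.8)·(0.8) + (-1.2)·(-1.2) + (0.8)·(0.8) + (0.8)·(0.8)) / 4 = 4.8/4 = 1.2
  s[X,Y] = ((-1.2)·(-2.2) + (0.8)·(-2.2) + (-1.2)·(-1.2) + (0.8)·(2.8) + (0.8)·(2.8)) / 4 = 6.8/4 = 1.7
  s[X,Z] = ((-1.2)·(1) + (0.8)·(-2) + (-1.2)·(0) + (0.8)·(3) + (0.8)·(-2)) / 4 = -2/4 = -0.5
  s[Y,Y] = ((-2.2)·(-2.2) + (-2.2)·(-2.2) + (-1.2)·(-1.2) + (2.8)·(2.8) + (2.8)·(2.8)) / 4 = 26.8/4 = 6.7
  s[Y,Z] = ((-2.2)·(1) + (-2.2)·(-2) + (-1.2)·(0) + (2.8)·(3) + (2.8)·(-2)) / 4 = 5/4 = 1.25
  s[Z,Z] = ((1)·(1) + (-2)·(-2) + (0)·(0) + (3)·(3) + (-2)·(-2)) / 4 = 18/4 = 4.5
  Sample standard deviations s_i = √(s[i,i]):
  s(X) = √(1.2) = 1.0954
  s(Y) = √(6.7) = 2.5884
  s(Z) = √(4.5) = 2.1213

Step 3 — r_{ij} = s_{ij} / (s_i · s_j):
  r[X,X] = 1 (diagonal).
  r[X,Y] = 1.7 / (1.0954 · 2.5884) = 1.7 / 2.8355 = 0.5995
  r[X,Z] = -0.5 / (1.0954 · 2.1213) = -0.5 / 2.3238 = -0.2152
  r[Y,Y] = 1 (diagonal).
  r[Y,Z] = 1.25 / (2.5884 · 2.1213) = 1.25 / 5.4909 = 0.2276
  r[Z,Z] = 1 (diagonal).

R is symmetric with unit diagonal. Assembling:

R = [[1, 0.5995, -0.2152],
 [0.5995, 1, 0.2276],
 [-0.2152, 0.2276, 1]]


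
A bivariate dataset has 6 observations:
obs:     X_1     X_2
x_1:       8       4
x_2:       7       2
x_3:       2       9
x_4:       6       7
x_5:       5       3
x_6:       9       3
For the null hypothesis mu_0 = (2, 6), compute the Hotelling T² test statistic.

Step 1 — sample mean vector:
  mean(X_1) = (8 + 7 + 2 + 6 + 5 + 9) / 6 = 37/6 = 6.1667
  mean(X_2) = (4 + 2 + 9 + 7 + 3 + 3) / 6 = 28/6 = 4.6667
  x̄ = (6.1667, 4.6667),  deviation x̄ - mu_0 = (6.1667, 4.6667) - (2, 6) = (4.1667, -1.3333).

Step 2 — sample covariance matrix, S[i,j] = (1/(n-1)) · Σ_k (x_{k,i} - mean_i) · (x_{k,j} - mean_j), divisor n-1 = 5:
  S[X_1,X_1] = ((1.8333)·(1.8333) + (0.8333)·(0.8333) + (-4.1667)·(-4.1667) + (-0.1667)·(-0.1667) + (-1.1667)·(-1.1667) + (2.8333)·(2.8333)) / 5 = 30.8333/5 = 6.1667
  S[X_1,X_2] = ((1.8333)·(-0.6667) + (0.8333)·(-2.6667) + (-4.1667)·(4.3333) + (-0.1667)·(2.3333) + (-1.1667)·(-1.6667) + (2.8333)·(-1.6667)) / 5 = -24.6667/5 = -4.9333
  S[X_2,X_2] = ((-0.6667)·(-0.6667) + (-2.6667)·(-2.6667) + (4.3333)·(4.3333) + (2.3333)·(2.3333) + (-1.6667)·(-1.6667) + (-1.6667)·(-1.6667)) / 5 = 37.3333/5 = 7.4667
  S = [[6.1667, -4.9333],
 [-4.9333, 7.4667]].

Step 3 — invert S. det(S) = 6.1667·7.4667 - (-4.9333)² = 21.7067.
  S^{-1} = (1/det) · [[d, -b], [-b, a]] = [[0.344, 0.2273],
 [0.2273, 0.2841]].

Step 4 — quadratic form (x̄ - mu_0)^T · S^{-1} · (x̄ - mu_0):
  S^{-1} · (x̄ - mu_0) = (1.1302, 0.5682),
  (x̄ - mu_0)^T · [...] = (4.1667)·(1.1302) + (-1.3333)·(0.5682) = 3.9517.

Step 5 — scale by n: T² = 6 · 3.9517 = 23.7101.

T² ≈ 23.7101


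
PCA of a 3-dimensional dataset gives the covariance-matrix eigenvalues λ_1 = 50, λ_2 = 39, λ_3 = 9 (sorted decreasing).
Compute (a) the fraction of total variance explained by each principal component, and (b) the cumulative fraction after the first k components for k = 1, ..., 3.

Step 1 — total variance = trace(Sigma) = Σ λ_i = 50 + 39 + 9 = 98.

Step 2 — fraction explained by component i = λ_i / Σ λ:
  PC1: 50/98 = 0.5102
  PC2: 39/98 = 0.398
  PC3: 9/98 = 0.0918

Step 3 — cumulative fraction after k components = (λ_1 + ... + λ_k) / Σ λ:
  k = 1: 50/98 = 0.5102
  k = 2: (50 + 39)/98 = 89/98 = 0.9082
  k = 3: (50 + 39 + 9)/98 = 98/98 = 1

Summary (fraction, with percent):

explained: PC1 0.5102 (51.02%), PC2 0.398 (39.8%), PC3 0.0918 (9.18%);  cumulative: 0.5102, 0.9082, 1


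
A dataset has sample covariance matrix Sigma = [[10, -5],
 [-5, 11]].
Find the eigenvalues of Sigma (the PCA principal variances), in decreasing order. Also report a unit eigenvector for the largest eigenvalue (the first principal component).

Step 1 — characteristic polynomial of 2×2 Sigma:
  det(Sigma - λI) = λ² - trace · λ + det = 0.
  trace = 10 + 11 = 21, det = 10·11 - (-5)² = 85.
Step 2 — discriminant:
  Δ = trace² - 4·det = 441 - 340 = 101.
Step 3 — eigenvalues:
  λ = (trace ± √Δ)/2 = (21 ± 10.0499)/2,
  λ_1 = 15.5249,  λ_2 = 5.4751.

Step 4 — unit eigenvector for λ_1: solve (Sigma - λ_1 I)v = 0. First row:
  (10 - 15.5249)·v_x + (-5)·v_y = 0, i.e. (-5.5249)·v_x + (-5)·v_y = 0,
  so v ∝ (b, λ_1 - a) = (-5, 5.5249); multiply by -1 so the first entry is positive: u = (5, -5.5249).
  ||u|| = √((5)² + (-5.5249)²) = √(55.5249) ≈ 7.4515,
  v_1 = u/||u|| ≈ (0.671, -0.7415) (||v_1|| = 1).

λ_1 = 15.5249,  λ_2 = 5.4751;  v_1 ≈ (0.671, -0.7415)
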